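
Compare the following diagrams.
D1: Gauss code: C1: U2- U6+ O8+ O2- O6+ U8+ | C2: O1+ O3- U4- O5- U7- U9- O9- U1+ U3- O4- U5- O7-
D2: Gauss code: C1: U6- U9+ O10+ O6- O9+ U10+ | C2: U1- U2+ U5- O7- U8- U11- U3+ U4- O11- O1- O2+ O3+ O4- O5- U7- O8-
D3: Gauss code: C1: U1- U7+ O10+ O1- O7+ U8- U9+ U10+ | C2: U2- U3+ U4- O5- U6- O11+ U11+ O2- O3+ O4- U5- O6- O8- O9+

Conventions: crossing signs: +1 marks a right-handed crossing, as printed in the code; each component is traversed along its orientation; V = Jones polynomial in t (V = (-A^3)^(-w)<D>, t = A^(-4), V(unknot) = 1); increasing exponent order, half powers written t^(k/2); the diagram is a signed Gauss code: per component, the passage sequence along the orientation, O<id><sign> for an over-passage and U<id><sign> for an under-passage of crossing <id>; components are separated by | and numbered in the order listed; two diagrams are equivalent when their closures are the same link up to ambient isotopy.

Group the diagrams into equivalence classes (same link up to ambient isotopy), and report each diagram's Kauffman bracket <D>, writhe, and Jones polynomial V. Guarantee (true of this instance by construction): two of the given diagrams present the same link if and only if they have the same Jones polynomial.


classes: {D1, D2, D3}
V(D1) = t^(-9/2) - t^(-5/2) - t^(-3/2) - t^(-1/2)  [9 crossings, <D> = A^-7 + A^-3 + A - A^9, w = -3]
D2 (bracket A^-7 + A^-3 + A - A^9; 11 crossings at w = -3): V = t^(-9/2) - t^(-5/2) - t^(-3/2) - t^(-1/2)
V(D3) = t^(-9/2) - t^(-5/2) - t^(-3/2) - t^(-1/2)  [11 crossings, <D> = A^-1 + A^3 + A^7 - A^15, w = -1]
note: one V(t) for all 3 diagrams — one class (guaranteed)


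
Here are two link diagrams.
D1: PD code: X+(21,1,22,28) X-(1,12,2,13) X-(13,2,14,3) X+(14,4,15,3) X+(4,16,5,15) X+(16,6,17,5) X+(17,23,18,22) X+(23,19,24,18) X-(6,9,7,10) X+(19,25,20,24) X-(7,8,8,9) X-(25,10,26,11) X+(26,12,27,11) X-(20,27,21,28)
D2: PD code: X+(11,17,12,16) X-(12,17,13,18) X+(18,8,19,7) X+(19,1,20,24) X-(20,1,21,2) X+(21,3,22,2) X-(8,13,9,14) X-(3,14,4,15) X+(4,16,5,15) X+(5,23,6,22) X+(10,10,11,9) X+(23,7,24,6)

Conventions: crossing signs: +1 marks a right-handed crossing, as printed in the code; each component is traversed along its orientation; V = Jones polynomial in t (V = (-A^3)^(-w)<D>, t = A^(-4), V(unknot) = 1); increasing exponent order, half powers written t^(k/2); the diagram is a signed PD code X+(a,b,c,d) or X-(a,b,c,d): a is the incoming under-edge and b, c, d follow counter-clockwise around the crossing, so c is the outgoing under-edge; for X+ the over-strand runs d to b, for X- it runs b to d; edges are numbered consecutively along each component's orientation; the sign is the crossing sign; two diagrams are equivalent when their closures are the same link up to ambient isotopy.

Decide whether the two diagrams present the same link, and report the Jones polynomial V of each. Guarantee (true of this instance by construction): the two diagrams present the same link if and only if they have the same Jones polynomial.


same link: yes
V(D1) = t + t^3 - t^4  [14 crossings, <D> = -A^-10 + A^-6 + A^2, w = +2]
V(D2) = t + t^3 - t^4  [12 crossings, <D> = -A^-4 + 1 + A^8, w = +4]
insight: Reidemeister moves carry D1 (14 crossings) to D2 (12)


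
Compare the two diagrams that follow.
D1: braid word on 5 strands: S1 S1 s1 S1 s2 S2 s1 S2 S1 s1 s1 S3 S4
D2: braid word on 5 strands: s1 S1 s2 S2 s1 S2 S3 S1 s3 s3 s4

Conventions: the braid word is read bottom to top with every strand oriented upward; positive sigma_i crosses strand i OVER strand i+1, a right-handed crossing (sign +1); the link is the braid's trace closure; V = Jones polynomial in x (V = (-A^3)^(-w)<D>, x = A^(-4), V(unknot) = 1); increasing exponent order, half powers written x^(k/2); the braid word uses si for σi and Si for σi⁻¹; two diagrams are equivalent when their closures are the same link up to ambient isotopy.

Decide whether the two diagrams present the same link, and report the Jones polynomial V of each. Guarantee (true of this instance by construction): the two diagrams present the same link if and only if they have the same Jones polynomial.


same link: yes
V(D1) = -x^(-1/2) - x^(1/2)  [13 crossings, <D> = A^-11 + A^-7, w = -3]
D2 (bracket A + A^5; 11 crossings at w = +1): V = -x^(-1/2) - x^(1/2)
note: all 2 diagrams share one V(x), hence one class


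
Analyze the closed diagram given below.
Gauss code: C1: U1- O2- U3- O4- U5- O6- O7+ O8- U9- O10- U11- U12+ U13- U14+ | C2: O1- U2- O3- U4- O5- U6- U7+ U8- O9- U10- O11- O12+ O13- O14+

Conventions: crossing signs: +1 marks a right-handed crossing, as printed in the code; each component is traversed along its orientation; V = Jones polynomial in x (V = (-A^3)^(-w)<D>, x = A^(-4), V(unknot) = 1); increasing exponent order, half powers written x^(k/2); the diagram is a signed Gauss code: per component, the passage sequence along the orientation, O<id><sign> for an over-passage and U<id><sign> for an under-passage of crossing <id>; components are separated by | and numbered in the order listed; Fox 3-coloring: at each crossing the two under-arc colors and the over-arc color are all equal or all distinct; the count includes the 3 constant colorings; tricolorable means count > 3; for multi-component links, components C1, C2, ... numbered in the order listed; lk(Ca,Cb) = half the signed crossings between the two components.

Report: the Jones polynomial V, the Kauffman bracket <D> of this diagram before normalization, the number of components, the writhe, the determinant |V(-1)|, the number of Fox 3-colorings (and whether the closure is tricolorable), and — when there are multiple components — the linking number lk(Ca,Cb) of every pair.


V = -x^(-23/2) + x^(-21/2) - x^(-19/2) + x^(-17/2) - x^(-15/2) + x^(-13/2) - x^(-11/2) - x^(-7/2)
<D> = -A^-10 - A^-2 + A^2 - A^6 + A^10 - A^14 + A^18 - A^22 (w = -8)
2 components over 14 crossings, w = -8
lk(C1,C2): -4
3 Fox colorings among 3^14, |V(-1)| = 8: not tricolorable
why: w = -8 (over 14 crossings) is diagram-only; (-A^3)^(8) removes it from V


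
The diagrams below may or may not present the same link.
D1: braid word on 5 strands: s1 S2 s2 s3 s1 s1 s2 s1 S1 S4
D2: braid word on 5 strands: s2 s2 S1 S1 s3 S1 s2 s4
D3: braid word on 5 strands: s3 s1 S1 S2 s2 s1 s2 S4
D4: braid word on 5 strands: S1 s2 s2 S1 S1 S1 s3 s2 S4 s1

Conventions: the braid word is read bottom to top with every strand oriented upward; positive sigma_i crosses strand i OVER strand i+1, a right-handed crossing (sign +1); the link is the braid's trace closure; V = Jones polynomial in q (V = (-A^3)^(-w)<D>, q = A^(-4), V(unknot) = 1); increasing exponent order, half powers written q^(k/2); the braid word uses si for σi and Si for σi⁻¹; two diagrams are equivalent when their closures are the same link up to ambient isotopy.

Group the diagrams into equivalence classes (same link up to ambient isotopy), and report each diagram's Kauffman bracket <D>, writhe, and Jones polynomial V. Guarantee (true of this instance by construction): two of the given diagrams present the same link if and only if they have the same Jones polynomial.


classes: {D1} | {D3} | {D2, D4}
V(D1) = q + q^3 - q^4  [10 crossings, <D> = -A^-4 + 1 + A^8, w = +4]
D2 (bracket -A^-6 + A^-2 - A^2 + 3A^6 - A^10 + A^14 - A^18; 8 crossings at w = +2): V = -q^-3 + q^-2 - q^-1 + 3 - q + q^2 - q^3
V(D3) = 1  [8 crossings, <D> = A^6, w = +2]
V(D4) = -q^-3 + q^-2 - q^-1 + 3 - q + q^2 - q^3  [10 crossings, <D> = -A^-12 + A^-8 - A^-4 + 3 - A^4 + A^8 - A^12, w = 0]
note: 3 classes among 4 diagrams; unequal V(q) rules out equality


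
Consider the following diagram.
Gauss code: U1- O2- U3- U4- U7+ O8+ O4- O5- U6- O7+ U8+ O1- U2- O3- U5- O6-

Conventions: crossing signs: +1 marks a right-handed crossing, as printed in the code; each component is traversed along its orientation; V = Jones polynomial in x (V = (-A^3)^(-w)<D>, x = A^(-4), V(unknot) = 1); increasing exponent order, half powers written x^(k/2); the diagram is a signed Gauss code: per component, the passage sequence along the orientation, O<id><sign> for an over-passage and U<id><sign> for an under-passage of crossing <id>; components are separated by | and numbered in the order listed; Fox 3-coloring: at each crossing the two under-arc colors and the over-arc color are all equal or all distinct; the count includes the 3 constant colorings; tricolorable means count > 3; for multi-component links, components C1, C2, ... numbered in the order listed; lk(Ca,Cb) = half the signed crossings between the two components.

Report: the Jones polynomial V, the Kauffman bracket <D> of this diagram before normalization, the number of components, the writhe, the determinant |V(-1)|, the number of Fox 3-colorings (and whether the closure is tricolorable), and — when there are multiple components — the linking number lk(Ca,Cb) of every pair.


V = -x^-6 + x^-5 - x^-4 + 2x^-3 - x^-2 + x^-1
<D> = A^-8 - A^-4 + 2 - A^4 + A^8 - A^12 (w = -4)
1 component over 8 crossings, w = -4
3 Fox colorings among 3^8, |V(-1)| = 7: not tricolorable
why: the span of V is 5, forcing >= 5 crossings in any diagram


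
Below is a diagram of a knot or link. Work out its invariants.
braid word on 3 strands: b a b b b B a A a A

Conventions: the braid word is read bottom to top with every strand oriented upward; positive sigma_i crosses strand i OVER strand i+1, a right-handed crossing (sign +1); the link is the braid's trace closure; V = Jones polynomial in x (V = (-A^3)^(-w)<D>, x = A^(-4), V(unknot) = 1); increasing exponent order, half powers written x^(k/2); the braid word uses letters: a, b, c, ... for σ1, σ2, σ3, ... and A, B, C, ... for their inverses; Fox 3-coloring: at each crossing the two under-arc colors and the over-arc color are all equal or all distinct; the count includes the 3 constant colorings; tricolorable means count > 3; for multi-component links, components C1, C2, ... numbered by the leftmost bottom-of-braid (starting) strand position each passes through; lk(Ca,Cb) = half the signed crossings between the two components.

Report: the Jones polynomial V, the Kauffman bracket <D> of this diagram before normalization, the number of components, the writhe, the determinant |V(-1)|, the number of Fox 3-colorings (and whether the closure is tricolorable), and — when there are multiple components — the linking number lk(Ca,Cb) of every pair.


V = x + x^3 - x^4
<D> = -A^-4 + 1 + A^8 (w = +4)
1 component over 10 crossings, w = +4
9 Fox colorings among 3^10, |V(-1)| = 3: tricolorable
why: V spans 3 powers of x: at least 3 crossings in any diagram


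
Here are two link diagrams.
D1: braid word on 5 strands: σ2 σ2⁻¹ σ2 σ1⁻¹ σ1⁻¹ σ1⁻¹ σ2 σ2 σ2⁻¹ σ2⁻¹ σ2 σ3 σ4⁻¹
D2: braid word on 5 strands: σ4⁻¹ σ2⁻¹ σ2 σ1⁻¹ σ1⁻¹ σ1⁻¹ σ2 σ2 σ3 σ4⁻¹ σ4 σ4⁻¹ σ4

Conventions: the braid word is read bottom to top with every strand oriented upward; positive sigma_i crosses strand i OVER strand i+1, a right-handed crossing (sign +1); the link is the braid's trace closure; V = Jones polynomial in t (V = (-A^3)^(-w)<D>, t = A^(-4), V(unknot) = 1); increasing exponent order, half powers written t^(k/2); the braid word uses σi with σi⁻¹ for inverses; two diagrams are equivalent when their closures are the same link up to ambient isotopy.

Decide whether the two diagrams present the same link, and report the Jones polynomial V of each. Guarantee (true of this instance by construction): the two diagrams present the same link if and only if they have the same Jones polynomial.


same link: yes
V(D1) = t^(-7/2) - t^(-5/2) + t^(-3/2) - 2t^(-1/2) - t^(3/2)  [13 crossings, <D> = A^-9 + 2A^-1 - A^3 + A^7 - A^11, w = -1]
V(D2) = t^(-7/2) - t^(-5/2) + t^(-3/2) - 2t^(-1/2) - t^(3/2)  (w -1, c 13, <D> = A^-9 + 2A^-1 - A^3 + A^7 - A^11)
note: D2 (13 crossings) and D1 (13) are Markov-related braid presentations


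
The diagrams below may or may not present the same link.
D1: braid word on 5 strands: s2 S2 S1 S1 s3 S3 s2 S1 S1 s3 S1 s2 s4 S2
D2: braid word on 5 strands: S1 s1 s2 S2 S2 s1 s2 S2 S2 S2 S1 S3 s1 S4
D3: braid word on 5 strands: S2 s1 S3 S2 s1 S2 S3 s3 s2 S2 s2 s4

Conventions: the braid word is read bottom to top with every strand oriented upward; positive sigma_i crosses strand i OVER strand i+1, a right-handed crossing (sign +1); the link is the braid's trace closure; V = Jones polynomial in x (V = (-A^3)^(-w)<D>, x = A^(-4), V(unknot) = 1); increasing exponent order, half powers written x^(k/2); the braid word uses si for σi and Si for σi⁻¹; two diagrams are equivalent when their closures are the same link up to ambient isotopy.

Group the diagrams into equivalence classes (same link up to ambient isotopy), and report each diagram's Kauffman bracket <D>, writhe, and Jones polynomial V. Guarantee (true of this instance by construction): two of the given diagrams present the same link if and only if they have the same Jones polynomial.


grouping into links: {D1} | {D2} | {D3}
V(D1) = -x^-7 + x^-6 - x^-5 + x^-4 + x^-2  (w -2, c 14, <D> = A^2 + A^10 - A^14 + A^18 - A^22)
V(D2) = -x^-4 + x^-3 + x^-1  (w -4, c 14, <D> = A^-8 + 1 - A^4)
V(D3) = x^-2 - x^-1 + 1 - x + x^2  [12 crossings, <D> = A^-8 - A^-4 + 1 - A^4 + A^8, w = 0]
why: comparing 3 Jones polynomials yields 3 groups


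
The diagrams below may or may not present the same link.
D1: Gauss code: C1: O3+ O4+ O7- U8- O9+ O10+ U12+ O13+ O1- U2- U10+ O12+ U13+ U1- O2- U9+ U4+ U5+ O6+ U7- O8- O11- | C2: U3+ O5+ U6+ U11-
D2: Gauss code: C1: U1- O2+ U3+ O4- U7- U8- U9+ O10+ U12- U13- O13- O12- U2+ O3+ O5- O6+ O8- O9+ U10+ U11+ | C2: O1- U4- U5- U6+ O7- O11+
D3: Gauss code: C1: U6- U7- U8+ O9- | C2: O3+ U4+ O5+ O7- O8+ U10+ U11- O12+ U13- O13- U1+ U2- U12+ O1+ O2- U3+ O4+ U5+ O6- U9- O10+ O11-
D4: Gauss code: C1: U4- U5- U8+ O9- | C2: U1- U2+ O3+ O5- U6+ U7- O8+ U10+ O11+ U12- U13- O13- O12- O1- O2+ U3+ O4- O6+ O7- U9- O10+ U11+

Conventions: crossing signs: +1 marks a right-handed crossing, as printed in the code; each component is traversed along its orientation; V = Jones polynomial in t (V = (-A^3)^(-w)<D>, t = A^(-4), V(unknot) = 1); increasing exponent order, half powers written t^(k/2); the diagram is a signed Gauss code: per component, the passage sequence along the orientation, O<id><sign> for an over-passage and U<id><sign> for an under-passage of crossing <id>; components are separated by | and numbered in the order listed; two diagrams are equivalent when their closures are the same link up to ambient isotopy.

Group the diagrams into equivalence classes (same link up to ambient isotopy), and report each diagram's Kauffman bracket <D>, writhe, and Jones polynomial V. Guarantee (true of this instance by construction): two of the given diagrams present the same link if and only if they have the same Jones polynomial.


classes: {D1} | {D2, D3, D4}
V(D1) = -t^(1/2) - t^(5/2)  [13 crossings, <D> = A^-1 + A^7, w = +3]
V(D2) = -t^(-3/2) - 2t^(1/2) + t^(3/2) - t^(5/2) + t^(7/2)  (w -1, c 13, <D> = -A^-17 + A^-13 - A^-9 + 2A^-5 + A^3)
V(D3) = -t^(-3/2) - 2t^(1/2) + t^(3/2) - t^(5/2) + t^(7/2)  [13 crossings, <D> = -A^-11 + A^-7 - A^-3 + 2A + A^9, w = +1]
V(D4) = -t^(-3/2) - 2t^(1/2) + t^(3/2) - t^(5/2) + t^(7/2)  (w -1, c 13, <D> = -A^-17 + A^-13 - A^-9 + 2A^-5 + A^3)
note: comparing 4 Jones polynomials yields 2 groups


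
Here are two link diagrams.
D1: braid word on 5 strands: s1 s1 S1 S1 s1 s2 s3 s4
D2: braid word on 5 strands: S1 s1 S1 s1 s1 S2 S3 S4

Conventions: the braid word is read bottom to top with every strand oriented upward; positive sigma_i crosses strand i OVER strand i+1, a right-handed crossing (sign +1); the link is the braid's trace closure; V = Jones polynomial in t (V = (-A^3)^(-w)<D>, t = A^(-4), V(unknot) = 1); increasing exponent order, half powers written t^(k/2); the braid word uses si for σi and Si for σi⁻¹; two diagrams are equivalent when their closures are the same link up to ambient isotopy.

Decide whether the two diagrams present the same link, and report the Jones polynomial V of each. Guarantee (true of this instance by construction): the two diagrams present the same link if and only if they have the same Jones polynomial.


equivalent: yes
V(D1) = 1  (w +4, c 8, <D> = A^12)
D2 (bracket A^-6; 8 crossings at w = -2): V = 1
why: all 2 diagrams share one V(t), hence one class


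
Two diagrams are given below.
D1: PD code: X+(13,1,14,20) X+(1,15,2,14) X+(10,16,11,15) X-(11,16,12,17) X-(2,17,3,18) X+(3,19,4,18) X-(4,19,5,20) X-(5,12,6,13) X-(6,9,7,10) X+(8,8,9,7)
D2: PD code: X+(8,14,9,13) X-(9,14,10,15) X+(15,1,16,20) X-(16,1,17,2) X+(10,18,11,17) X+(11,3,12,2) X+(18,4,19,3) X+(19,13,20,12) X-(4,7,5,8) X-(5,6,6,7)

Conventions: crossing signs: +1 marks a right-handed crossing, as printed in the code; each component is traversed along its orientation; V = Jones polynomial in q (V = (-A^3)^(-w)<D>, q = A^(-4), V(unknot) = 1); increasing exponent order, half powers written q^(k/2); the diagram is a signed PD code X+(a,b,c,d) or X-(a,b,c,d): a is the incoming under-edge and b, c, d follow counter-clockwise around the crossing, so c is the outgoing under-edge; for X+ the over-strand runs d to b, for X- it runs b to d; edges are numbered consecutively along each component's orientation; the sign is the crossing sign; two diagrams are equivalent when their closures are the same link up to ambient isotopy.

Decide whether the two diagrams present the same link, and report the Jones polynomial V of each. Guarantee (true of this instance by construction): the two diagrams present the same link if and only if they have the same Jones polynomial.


same link: no
V(D1) = 1  [10 crossings, <D> = 1, w = 0]
V(D2) = q + q^3 - q^4  (w +2, c 10, <D> = -A^-10 + A^-6 + A^2)
note: V(q) takes 2 values over 2 diagrams, fixing the grouping


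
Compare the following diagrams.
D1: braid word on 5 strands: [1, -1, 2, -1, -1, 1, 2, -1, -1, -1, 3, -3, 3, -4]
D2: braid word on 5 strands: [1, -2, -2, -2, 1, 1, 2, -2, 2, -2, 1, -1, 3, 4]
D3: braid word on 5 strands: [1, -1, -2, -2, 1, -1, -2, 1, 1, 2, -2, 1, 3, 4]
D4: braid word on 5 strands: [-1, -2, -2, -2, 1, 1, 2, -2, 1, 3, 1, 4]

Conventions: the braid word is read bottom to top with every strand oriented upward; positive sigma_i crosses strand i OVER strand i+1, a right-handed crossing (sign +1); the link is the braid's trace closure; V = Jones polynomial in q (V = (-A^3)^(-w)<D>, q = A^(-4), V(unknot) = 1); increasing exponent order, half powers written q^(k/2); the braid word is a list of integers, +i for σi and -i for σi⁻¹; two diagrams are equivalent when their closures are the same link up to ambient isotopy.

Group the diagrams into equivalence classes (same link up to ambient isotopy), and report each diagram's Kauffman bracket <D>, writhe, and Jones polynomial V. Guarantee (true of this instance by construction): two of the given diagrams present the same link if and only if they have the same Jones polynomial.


grouping into links: {D1} | {D2, D3, D4}
V(D1) = q^-5 - 2q^-4 + 2q^-3 - 2q^-2 + 2q^-1 - 1 + q  (w -2, c 14, <D> = A^-10 - A^-6 + 2A^-2 - 2A^2 + 2A^6 - 2A^10 + A^14)
V(D2) = -q^-3 + q^-2 - q^-1 + 3 - q + q^2 - q^3  [14 crossings, <D> = -A^-6 + A^-2 - A^2 + 3A^6 - A^10 + A^14 - A^18, w = +2]
V(D3) = -q^-3 + q^-2 - q^-1 + 3 - q + q^2 - q^3  [14 crossings, <D> = -A^-6 + A^-2 - A^2 + 3A^6 - A^10 + A^14 - A^18, w = +2]
V(D4) = -q^-3 + q^-2 - q^-1 + 3 - q + q^2 - q^3  [12 crossings, <D> = -A^-6 + A^-2 - A^2 + 3A^6 - A^10 + A^14 - A^18, w = +2]
why: 2 values of V(q) split the 4 diagrams


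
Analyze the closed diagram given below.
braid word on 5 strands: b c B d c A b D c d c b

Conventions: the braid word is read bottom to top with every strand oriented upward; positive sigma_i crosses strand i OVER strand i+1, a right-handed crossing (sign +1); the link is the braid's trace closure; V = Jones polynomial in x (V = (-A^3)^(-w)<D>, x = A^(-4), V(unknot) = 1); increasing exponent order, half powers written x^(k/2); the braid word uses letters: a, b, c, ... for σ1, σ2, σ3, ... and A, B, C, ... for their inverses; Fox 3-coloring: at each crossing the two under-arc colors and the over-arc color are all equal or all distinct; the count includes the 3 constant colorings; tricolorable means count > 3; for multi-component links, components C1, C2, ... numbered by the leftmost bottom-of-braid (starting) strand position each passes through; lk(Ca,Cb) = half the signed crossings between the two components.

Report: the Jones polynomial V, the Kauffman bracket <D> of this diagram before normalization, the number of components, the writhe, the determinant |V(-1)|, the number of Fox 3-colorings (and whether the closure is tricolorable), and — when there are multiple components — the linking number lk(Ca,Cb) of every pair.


V = x^2 + 2x^4 - 2x^5 + x^6 - 2x^7 + x^8
<D> = A^-14 - 2A^-10 + A^-6 - 2A^-2 + 2A^2 + A^10 (w = +6)
1 component over 12 crossings, w = +6
27 Fox colorings among 3^12, |V(-1)| = 9: tricolorable
why: w = +6 shifts under R1 moves; the (-A^3)^(-6) factor cancels that in V


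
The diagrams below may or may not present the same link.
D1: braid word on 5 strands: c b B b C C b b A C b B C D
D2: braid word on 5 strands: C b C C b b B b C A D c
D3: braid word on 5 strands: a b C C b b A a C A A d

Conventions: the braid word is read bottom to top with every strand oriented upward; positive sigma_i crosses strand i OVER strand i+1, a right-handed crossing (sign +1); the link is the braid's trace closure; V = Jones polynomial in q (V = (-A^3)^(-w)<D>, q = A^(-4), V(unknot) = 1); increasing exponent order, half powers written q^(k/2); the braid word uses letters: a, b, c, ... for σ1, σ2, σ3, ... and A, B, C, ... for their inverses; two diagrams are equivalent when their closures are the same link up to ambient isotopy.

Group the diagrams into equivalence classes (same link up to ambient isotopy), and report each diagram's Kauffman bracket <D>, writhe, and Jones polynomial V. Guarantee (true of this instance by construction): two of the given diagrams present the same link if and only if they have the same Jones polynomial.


grouping into links: {D1, D2, D3}
V(D1) = -q^-3 + 2q^-2 - 2q^-1 + 3 - 2q + 2q^2 - q^3  (w -2, c 14, <D> = -A^-18 + 2A^-14 - 2A^-10 + 3A^-6 - 2A^-2 + 2A^2 - A^6)
V(D2) = -q^-3 + 2q^-2 - 2q^-1 + 3 - 2q + 2q^2 - q^3  (w -2, c 12, <D> = -A^-18 + 2A^-14 - 2A^-10 + 3A^-6 - 2A^-2 + 2A^2 - A^6)
V(D3) = -q^-3 + 2q^-2 - 2q^-1 + 3 - 2q + 2q^2 - q^3  [12 crossings, <D> = -A^-12 + 2A^-8 - 2A^-4 + 3 - 2A^4 + 2A^8 - A^12, w = 0]
why: all 3 diagrams share one V(q), hence one class


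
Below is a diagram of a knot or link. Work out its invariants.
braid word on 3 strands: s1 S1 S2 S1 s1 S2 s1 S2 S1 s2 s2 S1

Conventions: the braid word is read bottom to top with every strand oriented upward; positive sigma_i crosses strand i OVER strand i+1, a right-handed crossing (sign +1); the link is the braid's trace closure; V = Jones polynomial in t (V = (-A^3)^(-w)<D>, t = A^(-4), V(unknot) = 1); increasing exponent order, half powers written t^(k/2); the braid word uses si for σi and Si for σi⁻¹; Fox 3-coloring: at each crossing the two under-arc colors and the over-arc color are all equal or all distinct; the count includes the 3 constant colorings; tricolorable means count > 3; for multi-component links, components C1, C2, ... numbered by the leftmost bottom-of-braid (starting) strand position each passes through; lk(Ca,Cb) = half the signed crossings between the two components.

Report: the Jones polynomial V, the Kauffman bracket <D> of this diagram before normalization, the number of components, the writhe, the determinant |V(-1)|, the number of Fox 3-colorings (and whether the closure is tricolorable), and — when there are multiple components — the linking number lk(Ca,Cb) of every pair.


V = -t^-5 + t^-4 - t^-3 + 2t^-2 - t^-1 + 2 - t
<D> = -A^-10 + 2A^-6 - A^-2 + 2A^2 - A^6 + A^10 - A^14 (w = -2)
1 component over 12 crossings, w = -2
9 Fox colorings among 3^12, |V(-1)| = 9: tricolorable
why: the word shrinks to σ2⁻¹ σ2⁻¹ σ1 σ2⁻¹ σ1⁻¹ σ2 σ2 σ1⁻¹ after cancelling


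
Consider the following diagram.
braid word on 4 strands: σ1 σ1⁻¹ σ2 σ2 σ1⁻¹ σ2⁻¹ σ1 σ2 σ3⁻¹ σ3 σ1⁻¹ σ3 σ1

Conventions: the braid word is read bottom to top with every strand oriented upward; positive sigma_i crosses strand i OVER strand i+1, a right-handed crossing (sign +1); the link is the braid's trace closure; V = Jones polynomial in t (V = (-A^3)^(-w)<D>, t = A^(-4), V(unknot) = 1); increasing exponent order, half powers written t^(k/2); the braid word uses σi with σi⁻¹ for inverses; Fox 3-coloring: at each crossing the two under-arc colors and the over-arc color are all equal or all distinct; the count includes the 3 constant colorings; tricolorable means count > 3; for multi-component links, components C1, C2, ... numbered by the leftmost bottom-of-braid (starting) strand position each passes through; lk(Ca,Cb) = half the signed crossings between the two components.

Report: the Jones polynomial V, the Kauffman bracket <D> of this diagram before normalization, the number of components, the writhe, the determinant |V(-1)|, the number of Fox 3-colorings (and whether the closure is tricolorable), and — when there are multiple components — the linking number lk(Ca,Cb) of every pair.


Jones polynomial: V(t) = t + t^3 - t^4
<D> = A^-7 - A^-3 - A^5; writhe +3
components 1, writhe +3 (13 crossings)
3-colorings: 9 of 3^13, det 3 — tricolorable
note: det 3 = |V(-1)|; divisible by 3, so tricolorable


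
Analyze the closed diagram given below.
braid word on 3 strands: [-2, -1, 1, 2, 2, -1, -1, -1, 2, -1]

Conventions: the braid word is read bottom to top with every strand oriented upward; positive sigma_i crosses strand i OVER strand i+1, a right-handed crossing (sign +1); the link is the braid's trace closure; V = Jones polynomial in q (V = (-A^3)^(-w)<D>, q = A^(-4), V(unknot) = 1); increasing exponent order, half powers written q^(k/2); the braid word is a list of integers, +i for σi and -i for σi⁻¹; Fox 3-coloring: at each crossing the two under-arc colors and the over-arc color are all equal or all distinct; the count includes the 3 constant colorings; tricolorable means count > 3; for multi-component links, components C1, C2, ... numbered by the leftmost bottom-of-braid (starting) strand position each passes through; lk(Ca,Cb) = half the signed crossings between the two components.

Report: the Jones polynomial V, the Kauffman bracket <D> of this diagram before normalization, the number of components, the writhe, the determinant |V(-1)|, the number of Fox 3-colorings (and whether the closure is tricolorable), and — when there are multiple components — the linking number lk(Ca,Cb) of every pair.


V = q^-5 - 2q^-4 + 2q^-3 - 2q^-2 + 2q^-1 - 1 + q
<D> = A^-10 - A^-6 + 2A^-2 - 2A^2 + 2A^6 - 2A^10 + A^14 (w = -2)
1 component over 10 crossings, w = -2
3 Fox colorings among 3^10, |V(-1)| = 11: not tricolorable
why: the span of V is 6, forcing >= 6 crossings in any diagram


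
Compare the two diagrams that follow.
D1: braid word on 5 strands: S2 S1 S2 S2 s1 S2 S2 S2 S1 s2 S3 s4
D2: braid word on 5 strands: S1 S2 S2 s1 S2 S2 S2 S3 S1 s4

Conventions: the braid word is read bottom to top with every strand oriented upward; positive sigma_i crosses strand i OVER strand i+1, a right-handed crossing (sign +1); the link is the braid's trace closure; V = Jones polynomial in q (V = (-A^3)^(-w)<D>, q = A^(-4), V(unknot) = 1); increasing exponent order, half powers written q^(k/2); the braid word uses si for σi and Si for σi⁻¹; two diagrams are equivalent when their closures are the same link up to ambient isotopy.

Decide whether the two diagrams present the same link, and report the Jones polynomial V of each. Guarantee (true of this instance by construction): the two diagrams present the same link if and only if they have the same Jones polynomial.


equivalent: yes
V(D1) = -q^-9 + 2q^-8 - 3q^-7 + 3q^-6 - 3q^-5 + 3q^-4 - q^-3 + q^-2  (w -6, c 12, <D> = A^-10 - A^-6 + 3A^-2 - 3A^2 + 3A^6 - 3A^10 + 2A^14 - A^18)
V(D2) = -q^-9 + 2q^-8 - 3q^-7 + 3q^-6 - 3q^-5 + 3q^-4 - q^-3 + q^-2  [10 crossings, <D> = A^-10 - A^-6 + 3A^-2 - 3A^2 + 3A^6 - 3A^10 + 2A^14 - A^18, w = -6]
key observation: all 2 diagrams share one V(q), hence one class


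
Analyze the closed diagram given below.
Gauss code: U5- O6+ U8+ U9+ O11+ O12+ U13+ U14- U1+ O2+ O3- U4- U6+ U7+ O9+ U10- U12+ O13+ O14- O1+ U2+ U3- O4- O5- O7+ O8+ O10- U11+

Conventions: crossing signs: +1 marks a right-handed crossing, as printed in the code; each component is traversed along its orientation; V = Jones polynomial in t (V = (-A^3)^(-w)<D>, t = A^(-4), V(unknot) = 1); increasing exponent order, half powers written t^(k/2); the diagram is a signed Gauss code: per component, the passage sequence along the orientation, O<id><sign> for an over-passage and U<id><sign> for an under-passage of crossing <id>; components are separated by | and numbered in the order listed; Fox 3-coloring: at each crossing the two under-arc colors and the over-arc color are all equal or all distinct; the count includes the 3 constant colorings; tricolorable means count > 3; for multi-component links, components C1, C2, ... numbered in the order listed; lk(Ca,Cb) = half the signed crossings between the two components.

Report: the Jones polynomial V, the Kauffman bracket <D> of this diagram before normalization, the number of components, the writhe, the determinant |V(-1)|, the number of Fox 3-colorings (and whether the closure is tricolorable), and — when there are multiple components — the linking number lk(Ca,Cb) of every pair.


Jones polynomial: V(t) = t - t^2 + 2t^3 - t^4 + t^5 - t^6
<D> = -A^-12 + A^-8 - A^-4 + 2 - A^4 + A^8; writhe +4
components 1, writhe +4 (14 crossings)
3-colorings: 3 of 3^14, det 7 — not tricolorable
note: |V(-1)| = 7: so not tricolorable, since 3 does not divide 7


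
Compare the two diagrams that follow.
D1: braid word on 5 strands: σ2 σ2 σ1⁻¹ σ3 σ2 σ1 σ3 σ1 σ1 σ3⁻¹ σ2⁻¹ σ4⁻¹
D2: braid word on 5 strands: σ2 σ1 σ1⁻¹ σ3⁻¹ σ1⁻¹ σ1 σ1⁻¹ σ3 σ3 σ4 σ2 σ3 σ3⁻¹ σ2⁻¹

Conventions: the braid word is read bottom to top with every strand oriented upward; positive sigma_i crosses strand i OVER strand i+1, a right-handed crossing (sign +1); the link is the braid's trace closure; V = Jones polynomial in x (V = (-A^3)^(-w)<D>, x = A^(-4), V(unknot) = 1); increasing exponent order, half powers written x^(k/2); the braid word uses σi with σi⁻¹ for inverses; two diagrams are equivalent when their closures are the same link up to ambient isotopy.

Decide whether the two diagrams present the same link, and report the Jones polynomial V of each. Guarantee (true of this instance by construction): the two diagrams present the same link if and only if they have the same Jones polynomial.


same link: no
V(D1) = x - x^2 + 2x^3 - x^4 + x^5 - x^6  [12 crossings, <D> = -A^-12 + A^-8 - A^-4 + 2 - A^4 + A^8, w = +4]
V(D2) = 1  [14 crossings, <D> = A^6, w = +2]
insight: comparing 2 Jones polynomials yields 2 groups


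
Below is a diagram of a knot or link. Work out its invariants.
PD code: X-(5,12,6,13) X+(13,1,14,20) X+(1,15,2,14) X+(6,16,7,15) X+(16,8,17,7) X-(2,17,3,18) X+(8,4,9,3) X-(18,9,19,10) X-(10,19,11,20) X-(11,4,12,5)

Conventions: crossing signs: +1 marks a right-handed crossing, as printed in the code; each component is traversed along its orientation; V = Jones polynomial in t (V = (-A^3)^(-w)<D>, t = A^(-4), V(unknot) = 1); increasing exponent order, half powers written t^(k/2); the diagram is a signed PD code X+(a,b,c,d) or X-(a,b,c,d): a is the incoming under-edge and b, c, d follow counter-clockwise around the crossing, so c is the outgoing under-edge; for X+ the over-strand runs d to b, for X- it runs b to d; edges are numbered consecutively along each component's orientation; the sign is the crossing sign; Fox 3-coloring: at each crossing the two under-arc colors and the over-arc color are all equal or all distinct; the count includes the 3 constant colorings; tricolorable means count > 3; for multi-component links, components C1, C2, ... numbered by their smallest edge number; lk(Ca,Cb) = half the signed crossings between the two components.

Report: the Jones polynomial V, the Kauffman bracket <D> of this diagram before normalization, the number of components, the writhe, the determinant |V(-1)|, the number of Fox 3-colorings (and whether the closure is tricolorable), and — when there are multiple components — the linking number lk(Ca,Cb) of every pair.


V(t) = t^-4 - 4t^-3 + 6t^-2 - 7t^-1 + 9 - 7t + 6t^2 - 4t^3 + t^4
bracket: A^-16 - 4A^-12 + 6A^-8 - 7A^-4 + 9 - 7A^4 + 6A^8 - 4A^12 + A^16, w = 0
1 component, writhe 0, over 10 crossings
det 45, colorings 27 of 3^10 — tricolorable
observation: w = 0 (over 10 crossings) is diagram-only; (-A^3)^(0) removes it from V


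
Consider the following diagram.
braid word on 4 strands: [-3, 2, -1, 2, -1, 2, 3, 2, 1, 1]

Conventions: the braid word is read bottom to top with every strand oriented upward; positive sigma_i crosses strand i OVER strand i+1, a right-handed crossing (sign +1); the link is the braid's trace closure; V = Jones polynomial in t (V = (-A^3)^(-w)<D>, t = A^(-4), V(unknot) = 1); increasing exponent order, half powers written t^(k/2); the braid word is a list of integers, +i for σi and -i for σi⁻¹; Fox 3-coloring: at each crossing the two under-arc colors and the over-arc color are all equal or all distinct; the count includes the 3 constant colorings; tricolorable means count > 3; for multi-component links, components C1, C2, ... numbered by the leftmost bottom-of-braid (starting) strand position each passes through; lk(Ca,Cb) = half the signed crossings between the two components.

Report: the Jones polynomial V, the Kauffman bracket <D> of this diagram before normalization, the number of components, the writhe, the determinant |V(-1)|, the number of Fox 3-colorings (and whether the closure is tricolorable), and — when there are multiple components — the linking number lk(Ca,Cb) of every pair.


V(t) = -2t^(1/2) + t^(3/2) - 2t^(5/2) + t^(7/2) - t^(9/2) + t^(11/2)
bracket: A^-10 - A^-6 + A^-2 - 2A^2 + A^6 - 2A^10, w = +4
2 components, writhe +4, over 10 crossings
lk(C1,C2) = 0
det 8, colorings 3 of 3^10 — not tricolorable
observation: w = +4 (over 10 crossings) is diagram-only; (-A^3)^(-4) removes it from V


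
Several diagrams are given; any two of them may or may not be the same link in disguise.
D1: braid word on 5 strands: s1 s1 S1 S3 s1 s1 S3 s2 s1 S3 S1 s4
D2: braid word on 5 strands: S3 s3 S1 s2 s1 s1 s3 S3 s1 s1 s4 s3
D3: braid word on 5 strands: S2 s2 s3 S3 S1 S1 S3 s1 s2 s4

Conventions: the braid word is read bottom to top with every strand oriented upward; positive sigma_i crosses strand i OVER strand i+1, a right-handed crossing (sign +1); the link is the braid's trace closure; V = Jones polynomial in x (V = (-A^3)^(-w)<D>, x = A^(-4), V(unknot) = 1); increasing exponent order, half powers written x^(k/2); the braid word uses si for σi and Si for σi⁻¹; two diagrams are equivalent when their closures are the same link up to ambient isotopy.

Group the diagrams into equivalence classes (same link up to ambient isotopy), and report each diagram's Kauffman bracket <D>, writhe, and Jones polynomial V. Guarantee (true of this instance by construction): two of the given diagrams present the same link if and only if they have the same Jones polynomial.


classes: {D1} | {D2} | {D3}
V(D1) = -x^-3 + x^-2 - x^-1 + 3 - x + x^2 - x^3  [12 crossings, <D> = -A^-6 + A^-2 - A^2 + 3A^6 - A^10 + A^14 - A^18, w = +2]
D2 (bracket -A^2 + A^6 + A^14; 12 crossings at w = +6): V = x + x^3 - x^4
D3 (bracket 1; 10 crossings at w = 0): V = 1
note: 3 values of V(x) split the 3 diagrams


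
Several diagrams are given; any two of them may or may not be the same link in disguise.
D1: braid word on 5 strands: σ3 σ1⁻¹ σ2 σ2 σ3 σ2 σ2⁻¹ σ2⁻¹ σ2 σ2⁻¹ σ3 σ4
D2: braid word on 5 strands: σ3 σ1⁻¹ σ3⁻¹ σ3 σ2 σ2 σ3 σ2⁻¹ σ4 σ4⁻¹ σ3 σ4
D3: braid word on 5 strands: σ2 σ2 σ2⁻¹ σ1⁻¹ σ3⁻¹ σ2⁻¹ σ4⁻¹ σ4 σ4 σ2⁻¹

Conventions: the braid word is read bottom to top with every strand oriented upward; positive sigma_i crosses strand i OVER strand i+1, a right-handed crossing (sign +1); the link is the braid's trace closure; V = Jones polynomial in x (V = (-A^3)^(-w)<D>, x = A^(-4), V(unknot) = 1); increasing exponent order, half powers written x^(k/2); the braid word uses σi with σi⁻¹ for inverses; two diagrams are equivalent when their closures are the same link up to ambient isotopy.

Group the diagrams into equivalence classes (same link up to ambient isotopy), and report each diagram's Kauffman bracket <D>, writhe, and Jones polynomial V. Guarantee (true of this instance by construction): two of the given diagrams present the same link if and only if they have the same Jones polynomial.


grouping into links: {D1, D2} | {D3}
V(D1) = x - x^2 + 2x^3 - x^4 + x^5 - x^6  (w +4, c 12, <D> = -A^-12 + A^-8 - A^-4 + 2 - A^4 + A^8)
D2 (bracket -A^-12 + A^-8 - A^-4 + 2 - A^4 + A^8; 12 crossings at w = +4): V = x - x^2 + 2x^3 - x^4 + x^5 - x^6
V(D3) = 1  [10 crossings, <D> = A^-6, w = -2]
why: 2 classes among 3 diagrams; unequal V(x) rules out equality


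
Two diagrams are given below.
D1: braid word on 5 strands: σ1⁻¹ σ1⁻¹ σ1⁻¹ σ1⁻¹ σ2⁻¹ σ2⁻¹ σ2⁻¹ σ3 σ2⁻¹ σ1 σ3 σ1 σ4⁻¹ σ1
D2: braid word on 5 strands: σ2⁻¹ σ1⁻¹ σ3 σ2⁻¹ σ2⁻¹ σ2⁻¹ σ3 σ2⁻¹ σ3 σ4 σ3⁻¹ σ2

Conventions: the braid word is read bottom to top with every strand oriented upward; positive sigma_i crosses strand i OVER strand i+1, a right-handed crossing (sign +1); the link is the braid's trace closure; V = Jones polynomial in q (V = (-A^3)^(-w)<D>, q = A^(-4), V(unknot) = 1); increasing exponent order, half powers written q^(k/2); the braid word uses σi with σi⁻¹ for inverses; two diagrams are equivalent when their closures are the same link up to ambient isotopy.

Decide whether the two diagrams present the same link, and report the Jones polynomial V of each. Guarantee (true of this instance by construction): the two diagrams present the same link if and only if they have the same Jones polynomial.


same link: yes
V(D1) = q^-5 - 2q^-4 + 2q^-3 - 2q^-2 + 2q^-1 - 1 + q  [14 crossings, <D> = A^-16 - A^-12 + 2A^-8 - 2A^-4 + 2 - 2A^4 + A^8, w = -4]
V(D2) = q^-5 - 2q^-4 + 2q^-3 - 2q^-2 + 2q^-1 - 1 + q  (w -2, c 12, <D> = A^-10 - A^-6 + 2A^-2 - 2A^2 + 2A^6 - 2A^10 + A^14)
note: from 14 to 12 crossings by R-moves: one link, two diagrams


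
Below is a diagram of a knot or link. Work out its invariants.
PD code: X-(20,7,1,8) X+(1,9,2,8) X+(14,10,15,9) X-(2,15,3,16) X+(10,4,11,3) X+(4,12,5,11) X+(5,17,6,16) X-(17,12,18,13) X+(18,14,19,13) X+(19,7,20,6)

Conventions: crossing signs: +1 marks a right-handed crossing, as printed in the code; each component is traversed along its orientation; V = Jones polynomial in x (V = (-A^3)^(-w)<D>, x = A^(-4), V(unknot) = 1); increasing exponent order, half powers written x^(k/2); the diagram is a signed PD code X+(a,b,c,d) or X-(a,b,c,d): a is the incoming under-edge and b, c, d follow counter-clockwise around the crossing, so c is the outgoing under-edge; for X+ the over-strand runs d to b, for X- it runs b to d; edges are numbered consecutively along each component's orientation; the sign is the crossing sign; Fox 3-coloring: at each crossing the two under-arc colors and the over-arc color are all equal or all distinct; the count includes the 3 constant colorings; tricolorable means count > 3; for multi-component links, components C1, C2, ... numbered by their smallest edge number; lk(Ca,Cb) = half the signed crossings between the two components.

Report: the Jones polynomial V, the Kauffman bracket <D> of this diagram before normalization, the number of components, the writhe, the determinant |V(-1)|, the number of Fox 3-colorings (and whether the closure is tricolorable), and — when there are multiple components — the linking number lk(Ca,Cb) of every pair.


V(x) = x - x^2 + 2x^3 - x^4 + x^5 - x^6
bracket: -A^-12 + A^-8 - A^-4 + 2 - A^4 + A^8, w = +4
1 component, writhe +4, over 10 crossings
det 7, colorings 3 of 3^10 — not tricolorable
observation: det 7 = |V(-1)|; not divisible by 3, so not tricolorable
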